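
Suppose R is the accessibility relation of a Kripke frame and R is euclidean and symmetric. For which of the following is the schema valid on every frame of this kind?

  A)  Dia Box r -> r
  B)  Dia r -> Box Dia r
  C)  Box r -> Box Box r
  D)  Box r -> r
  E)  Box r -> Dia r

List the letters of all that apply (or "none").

A symmetric euclidean relation is transitive (uRv and vRw give vRu by symmetry, then uRw by the euclidean condition, applied at v).
(A) the dual of axiom B: valid iff R is symmetric. Every such R is symmetric — valid.
(B) Dia r -> Box Dia r (axiom 5) characterises the euclidean frames. Every such R is euclidean — valid.
(C) Box r -> Box Box r is axiom 4; it is valid on a frame exactly when R is transitive. Every such R is transitive, so valid.
(D) Box r -> r (axiom T) characterises the reflexive frames. Such an R need not be reflexive — not valid.
(E) axiom D: valid iff R is serial. Such an R need not be serial — not valid.

A, B, C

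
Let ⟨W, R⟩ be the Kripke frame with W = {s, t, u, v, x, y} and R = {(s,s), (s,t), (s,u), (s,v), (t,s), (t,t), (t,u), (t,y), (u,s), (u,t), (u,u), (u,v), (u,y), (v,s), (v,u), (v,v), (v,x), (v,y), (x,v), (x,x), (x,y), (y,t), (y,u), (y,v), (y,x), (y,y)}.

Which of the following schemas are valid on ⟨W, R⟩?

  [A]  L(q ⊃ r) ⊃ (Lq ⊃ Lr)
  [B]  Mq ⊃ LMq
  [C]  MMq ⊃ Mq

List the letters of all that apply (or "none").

A

R is not transitive: s R t and t R y but not s R y.
R is not euclidean: s R t and s R v but not t R v.
(A) L(q ⊃ r) ⊃ (Lq ⊃ Lr) is axiom K, valid on every Kripke frame — valid.
(B) Mq ⊃ LMq is axiom 5; it is valid on a frame exactly when R is euclidean. R is not euclidean, so not valid.
(C) MMq ⊃ Mq is the dual of axiom 4, which corresponds to transitivity. R is not transitive — not valid.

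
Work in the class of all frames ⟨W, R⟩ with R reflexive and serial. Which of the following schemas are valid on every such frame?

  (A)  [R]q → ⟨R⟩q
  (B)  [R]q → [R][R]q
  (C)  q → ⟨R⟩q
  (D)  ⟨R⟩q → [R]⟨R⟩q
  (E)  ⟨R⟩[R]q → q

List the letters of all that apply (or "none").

A, C

(A) [R]q → ⟨R⟩q is axiom D; it is valid on a frame exactly when R is serial. Every such R is serial, so valid.
(B) [R]q → [R][R]q (axiom 4) characterises the transitive frames. Such an R need not be transitive — not valid.
(C) q → ⟨R⟩q (the dual of axiom T) characterises the reflexive frames. Every such R is reflexive — valid.
(D) ⟨R⟩q → [R]⟨R⟩q (axiom 5) characterises the euclidean frames. Such an R need not be euclidean — not valid.
(E) ⟨R⟩[R]q → q (the dual of axiom B) characterises the symmetric frames. Such an R need not be symmetric — not valid.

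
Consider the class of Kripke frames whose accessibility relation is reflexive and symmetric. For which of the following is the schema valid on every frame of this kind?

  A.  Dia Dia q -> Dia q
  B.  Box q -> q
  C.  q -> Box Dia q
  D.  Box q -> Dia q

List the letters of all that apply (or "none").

B, C, D

Reflexive relations are serial.
(A) the dual of axiom 4: valid iff R is transitive. Such an R need not be transitive — not valid.
(B) Box q -> q is axiom T, which corresponds to reflexivity. Every such R is reflexive — valid.
(C) axiom B: valid iff R is symmetric. Every such R is symmetric — valid.
(D) Box q -> Dia q is axiom D, which corresponds to seriality. Every such R is serial — valid.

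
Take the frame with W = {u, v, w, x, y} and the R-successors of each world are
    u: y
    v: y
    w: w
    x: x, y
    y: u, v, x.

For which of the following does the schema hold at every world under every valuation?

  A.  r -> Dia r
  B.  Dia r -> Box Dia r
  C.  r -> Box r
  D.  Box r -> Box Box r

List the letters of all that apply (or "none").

R is not reflexive: not u R u.
R is not transitive: u R y and y R u but not u R u.
R is not euclidean: y R u and y R v but not u R v.
R is not a subset of the identity: u R y with u ≠ y.
(A) the dual of axiom T: valid iff R is reflexive. R is not reflexive — not valid.
(B) Dia r -> Box Dia r is axiom 5, which corresponds to the euclidean property. R is not euclidean — not valid.
(C) r -> Box r is valid only on frames where every R-edge is a self-loop. Here R ⊄ identity — not valid.
(D) axiom 4: valid iff R is transitive. R is not transitive — not valid.

none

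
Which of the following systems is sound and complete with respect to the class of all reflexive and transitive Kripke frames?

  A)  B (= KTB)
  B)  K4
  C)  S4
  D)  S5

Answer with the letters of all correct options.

(A) B (= KTB) is determined by the class of reflexive and symmetric frames.
(B) K4 is determined by the class of transitive frames.
(C) S4 is determined by exactly this class.
(D) S5 is determined by the class of reflexive, symmetric, and transitive frames.

C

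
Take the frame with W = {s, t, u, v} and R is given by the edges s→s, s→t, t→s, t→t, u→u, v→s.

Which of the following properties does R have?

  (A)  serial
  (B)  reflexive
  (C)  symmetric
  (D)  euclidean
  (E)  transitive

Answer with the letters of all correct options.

A, D

(A) serial: every world has an R-successor.
(B) not reflexive: not v R v.
(C) not symmetric: v R s but not s R v.
(D) euclidean: any two R-successors of the same world are R-related.
(E) not transitive: v R s and s R t but not v R t.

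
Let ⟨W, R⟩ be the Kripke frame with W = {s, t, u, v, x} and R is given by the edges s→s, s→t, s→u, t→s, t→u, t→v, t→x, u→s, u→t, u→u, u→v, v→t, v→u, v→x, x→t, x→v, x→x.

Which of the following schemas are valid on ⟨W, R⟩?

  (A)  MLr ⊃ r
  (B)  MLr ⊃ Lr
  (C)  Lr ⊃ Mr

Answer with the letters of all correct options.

R is symmetric: every R-edge is matched by its reverse.
R is not euclidean: t R s and t R v but not s R v.
R is serial: every world has an R-successor.
(A) MLr ⊃ r (the dual of axiom B) characterises the symmetric frames. R is symmetric — valid.
(B) MLr ⊃ Lr is the dual of axiom 5; it is valid on a frame exactly when R is euclidean. R is not euclidean, so not valid.
(C) axiom D: valid iff R is serial. R is serial — valid.

A, C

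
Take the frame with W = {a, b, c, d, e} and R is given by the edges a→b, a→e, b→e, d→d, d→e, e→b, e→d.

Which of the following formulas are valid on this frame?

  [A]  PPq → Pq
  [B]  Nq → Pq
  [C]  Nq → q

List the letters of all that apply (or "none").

none

R is not reflexive: not a R a.
R is not transitive: a R e and e R d but not a R d.
R is not serial: c has no R-successor.
(A) the dual of axiom 4: valid iff R is transitive. R is not transitive — not valid.
(B) axiom D: valid iff R is serial. R is not serial — not valid.
(C) Nq → q is axiom T; it is valid on a frame exactly when R is reflexive. R is not reflexive, so not valid.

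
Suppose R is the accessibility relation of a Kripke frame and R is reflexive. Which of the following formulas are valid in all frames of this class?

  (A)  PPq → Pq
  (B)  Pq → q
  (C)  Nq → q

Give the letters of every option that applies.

C

A reflexive relation is serial.
(A) PPq → Pq is the dual of axiom 4, which corresponds to transitivity. Such an R need not be transitive — not valid.
(B) Pq → q is the converse of T; it holds exactly when R ⊆ identity. Such an R need not be a subset of the identity — not valid.
(C) Nq → q (axiom T) characterises the reflexive frames. Every such R is reflexive — valid.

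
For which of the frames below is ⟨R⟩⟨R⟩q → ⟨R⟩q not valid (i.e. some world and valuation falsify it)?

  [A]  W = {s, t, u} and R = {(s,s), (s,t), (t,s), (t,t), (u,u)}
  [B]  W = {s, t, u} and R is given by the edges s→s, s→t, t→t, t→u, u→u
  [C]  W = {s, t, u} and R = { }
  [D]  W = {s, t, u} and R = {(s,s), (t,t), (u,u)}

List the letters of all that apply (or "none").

The schema ⟨R⟩⟨R⟩q → ⟨R⟩q is the dual of axiom 4; it is valid on a frame iff R is transitive.
(A) R is transitive (R is closed under composition), so the schema is valid here.
(B) R is not transitive (s R t and t R u but not s R u), so the schema fails here.
(C) R is transitive (R is closed under composition), so the schema is valid here.
(D) R is transitive (R is closed under composition), so the schema is valid here.

B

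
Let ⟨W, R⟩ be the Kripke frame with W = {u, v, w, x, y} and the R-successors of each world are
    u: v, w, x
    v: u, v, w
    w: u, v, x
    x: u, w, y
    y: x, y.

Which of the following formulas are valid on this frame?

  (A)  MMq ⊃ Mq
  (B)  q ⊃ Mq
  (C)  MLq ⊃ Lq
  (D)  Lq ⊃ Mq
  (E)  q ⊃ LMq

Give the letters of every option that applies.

R is not reflexive: not u R u.
R is symmetric: every R-edge is matched by its reverse.
R is not transitive: u R v and v R u but not u R u.
R is not euclidean: u R v and u R x but not v R x.
R is serial: every world has an R-successor.
(A) MMq ⊃ Mq is the dual of axiom 4; it is valid on a frame exactly when R is transitive. R is not transitive, so not valid.
(B) q ⊃ Mq (the dual of axiom T) characterises the reflexive frames. R is not reflexive — not valid.
(C) MLq ⊃ Lq is the dual of axiom 5; it is valid on a frame exactly when R is euclidean. R is not euclidean, so not valid.
(D) Lq ⊃ Mq is axiom D, which corresponds to seriality. R is serial — valid.
(E) q ⊃ LMq is axiom B, which corresponds to symmetry. R is symmetric — valid.

D, E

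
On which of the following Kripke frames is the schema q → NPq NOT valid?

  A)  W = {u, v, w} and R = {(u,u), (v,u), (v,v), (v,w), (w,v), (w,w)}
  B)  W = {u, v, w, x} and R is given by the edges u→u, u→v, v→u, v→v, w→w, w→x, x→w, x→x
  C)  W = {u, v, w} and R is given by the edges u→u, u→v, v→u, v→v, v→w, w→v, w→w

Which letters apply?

The schema q → NPq is axiom B; it is valid on a frame iff R is symmetric.
(A) R is not symmetric (v R u but not u R v), so the schema fails here.
(B) R is symmetric (every R-edge is matched by its reverse), so the schema is valid here.
(C) R is symmetric (every R-edge is matched by its reverse), so the schema is valid here.

A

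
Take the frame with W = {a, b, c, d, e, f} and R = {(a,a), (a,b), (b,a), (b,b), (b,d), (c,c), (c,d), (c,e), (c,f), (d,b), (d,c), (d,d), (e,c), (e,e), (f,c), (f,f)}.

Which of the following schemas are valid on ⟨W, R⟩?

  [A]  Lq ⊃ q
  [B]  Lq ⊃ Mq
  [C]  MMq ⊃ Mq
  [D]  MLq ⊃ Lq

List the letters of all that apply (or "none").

R is reflexive: each world relates to itself.
R is not transitive: a R b and b R d but not a R d.
R is not euclidean: b R a and b R d but not a R d.
R is serial: every world has an R-successor.
(A) Lq ⊃ q is axiom T, which corresponds to reflexivity. R is reflexive — valid.
(B) axiom D: valid iff R is serial. R is serial — valid.
(C) the dual of axiom 4: valid iff R is transitive. R is not transitive — not valid.
(D) MLq ⊃ Lq (the dual of axiom 5) characterises the euclidean frames. R is not euclidean — not valid.

A, B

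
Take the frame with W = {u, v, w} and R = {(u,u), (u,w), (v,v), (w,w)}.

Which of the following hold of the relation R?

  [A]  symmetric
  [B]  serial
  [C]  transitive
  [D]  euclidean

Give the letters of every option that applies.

(A) not symmetric: u R w but not w R u.
(B) serial: every world has an R-successor.
(C) transitive: R is closed under composition.
(D) not euclidean: u R w and u R u but not w R u.

B, C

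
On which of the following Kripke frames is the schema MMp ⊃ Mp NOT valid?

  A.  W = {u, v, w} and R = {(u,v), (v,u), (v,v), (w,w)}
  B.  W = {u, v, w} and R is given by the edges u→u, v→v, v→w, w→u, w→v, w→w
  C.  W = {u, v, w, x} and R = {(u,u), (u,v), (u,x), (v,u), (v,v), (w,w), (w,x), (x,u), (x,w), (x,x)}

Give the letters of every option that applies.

A, B, C

The schema MMp ⊃ Mp is the dual of axiom 4; it is valid on a frame iff R is transitive.
(A) R is not transitive (u R v and v R u but not u R u), so the schema fails here.
(B) R is not transitive (v R w and w R u but not v R u), so the schema fails here.
(C) R is not transitive (u R x and x R w but not u R w), so the schema fails here.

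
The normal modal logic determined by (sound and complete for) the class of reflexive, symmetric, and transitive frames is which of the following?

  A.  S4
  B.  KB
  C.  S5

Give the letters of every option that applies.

(A) S4 is determined by the class of reflexive and transitive frames.
(B) KB is determined by the class of symmetric frames.
(C) S5 is determined by exactly this class.

C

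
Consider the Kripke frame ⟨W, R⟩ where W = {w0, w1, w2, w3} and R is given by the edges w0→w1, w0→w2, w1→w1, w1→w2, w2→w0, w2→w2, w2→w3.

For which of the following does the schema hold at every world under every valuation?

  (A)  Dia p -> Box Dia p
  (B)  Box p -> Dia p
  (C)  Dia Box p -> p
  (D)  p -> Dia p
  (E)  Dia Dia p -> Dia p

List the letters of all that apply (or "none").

none

R is not reflexive: not w0 R w0.
R is not symmetric: w0 R w1 but not w1 R w0.
R is not transitive: w0 R w2 and w2 R w0 but not w0 R w0.
R is not euclidean: w0 R w2 and w0 R w1 but not w2 R w1.
R is not serial: w3 has no R-successor.
(A) Dia p -> Box Dia p is axiom 5; it is valid on a frame exactly when R is euclidean. R is not euclidean, so not valid.
(B) Box p -> Dia p (axiom D) characterises the serial frames. R is not serial — not valid.
(C) Dia Box p -> p is the dual of axiom B; it is valid on a frame exactly when R is symmetric. R is not symmetric, so not valid.
(D) p -> Dia p is the dual of axiom T; it is valid on a frame exactly when R is reflexive. R is not reflexive, so not valid.
(E) the dual of axiom 4: valid iff R is transitive. R is not transitive — not valid.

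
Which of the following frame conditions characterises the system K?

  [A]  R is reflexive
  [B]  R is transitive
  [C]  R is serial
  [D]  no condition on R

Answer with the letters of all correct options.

D

(A) this class determines T (= KT), not K.
(B) this class determines K4, not K.
(C) this class determines D, not K.
(D) K is sound and complete for exactly this class.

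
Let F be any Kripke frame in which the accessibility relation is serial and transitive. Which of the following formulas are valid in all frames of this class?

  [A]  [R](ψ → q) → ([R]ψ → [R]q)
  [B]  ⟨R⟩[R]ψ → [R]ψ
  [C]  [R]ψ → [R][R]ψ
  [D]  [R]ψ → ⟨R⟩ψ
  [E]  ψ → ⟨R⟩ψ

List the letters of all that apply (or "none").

(A) [R](ψ → q) → ([R]ψ → [R]q) is the K axiom; it holds on all frames — valid.
(B) ⟨R⟩[R]ψ → [R]ψ (the dual of axiom 5) characterises the euclidean frames. Such an R need not be euclidean — not valid.
(C) [R]ψ → [R][R]ψ (axiom 4) characterises the transitive frames. Every such R is transitive — valid.
(D) [R]ψ → ⟨R⟩ψ is axiom D, which corresponds to seriality. Every such R is serial — valid.
(E) ψ → ⟨R⟩ψ is the dual of axiom T; it is valid on a frame exactly when R is reflexive. Such an R need not be reflexive, so not valid.

A, C, D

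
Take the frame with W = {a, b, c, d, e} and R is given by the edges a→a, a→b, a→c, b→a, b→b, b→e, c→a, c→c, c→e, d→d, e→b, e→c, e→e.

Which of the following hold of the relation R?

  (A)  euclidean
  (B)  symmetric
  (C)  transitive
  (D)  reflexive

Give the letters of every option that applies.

(A) not euclidean: a R b and a R c but not b R c.
(B) symmetric: every R-edge is matched by its reverse.
(C) not transitive: a R b and b R e but not a R e.
(D) reflexive: each world relates to itself.

B, D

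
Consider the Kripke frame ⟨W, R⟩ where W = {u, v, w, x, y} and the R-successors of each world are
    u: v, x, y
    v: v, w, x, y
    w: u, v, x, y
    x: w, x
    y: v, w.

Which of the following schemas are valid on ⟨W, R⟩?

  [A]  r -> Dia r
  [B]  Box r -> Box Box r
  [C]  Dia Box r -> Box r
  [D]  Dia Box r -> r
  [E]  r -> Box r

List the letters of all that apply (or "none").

none

R is not reflexive: not u R u.
R is not symmetric: u R v but not v R u.
R is not transitive: u R v and v R w but not u R w.
R is not euclidean: u R x and u R v but not x R v.
R is not a subset of the identity: u R v with u ≠ v.
(A) r -> Dia r is the dual of axiom T, which corresponds to reflexivity. R is not reflexive — not valid.
(B) Box r -> Box Box r is axiom 4, which corresponds to transitivity. R is not transitive — not valid.
(C) Dia Box r -> Box r is the dual of axiom 5, which corresponds to the euclidean property. R is not euclidean — not valid.
(D) Dia Box r -> r is the dual of axiom B, which corresponds to symmetry. R is not symmetric — not valid.
(E) r -> Box r is equivalent to ◇p→p; it holds exactly when R ⊆ identity. Here R ⊄ identity — not valid.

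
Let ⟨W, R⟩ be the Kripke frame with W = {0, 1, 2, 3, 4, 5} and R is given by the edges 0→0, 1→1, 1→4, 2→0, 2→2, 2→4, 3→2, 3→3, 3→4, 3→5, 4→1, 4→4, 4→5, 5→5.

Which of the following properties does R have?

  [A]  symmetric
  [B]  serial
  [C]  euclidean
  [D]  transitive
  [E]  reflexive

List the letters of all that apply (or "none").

(A) not symmetric: 2 R 0 but not 0 R 2.
(B) serial: every world has an R-successor.
(C) not euclidean: 2 R 0 and 2 R 2 but not 0 R 2.
(D) not transitive: 1 R 4 and 4 R 5 but not 1 R 5.
(E) reflexive: each world relates to itself.

B, E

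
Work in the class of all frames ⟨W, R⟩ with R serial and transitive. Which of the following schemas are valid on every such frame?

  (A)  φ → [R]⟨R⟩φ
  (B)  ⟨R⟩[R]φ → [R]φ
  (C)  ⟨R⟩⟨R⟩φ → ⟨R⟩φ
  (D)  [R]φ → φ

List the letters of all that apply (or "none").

C

(A) φ → [R]⟨R⟩φ is axiom B, which corresponds to symmetry. Such an R need not be symmetric — not valid.
(B) the dual of axiom 5: valid iff R is euclidean. Such an R need not be euclidean — not valid.
(C) ⟨R⟩⟨R⟩φ → ⟨R⟩φ is the dual of axiom 4; it is valid on a frame exactly when R is transitive. Every such R is transitive, so valid.
(D) [R]φ → φ is axiom T; it is valid on a frame exactly when R is reflexive. Such an R need not be reflexive, so not valid.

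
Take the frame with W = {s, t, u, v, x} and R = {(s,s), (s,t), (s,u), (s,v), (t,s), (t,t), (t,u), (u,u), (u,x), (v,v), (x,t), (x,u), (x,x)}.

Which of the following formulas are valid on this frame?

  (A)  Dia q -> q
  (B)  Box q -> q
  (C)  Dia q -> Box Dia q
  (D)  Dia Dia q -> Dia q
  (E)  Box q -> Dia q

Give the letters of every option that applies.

B, E

R is reflexive: each world relates to itself.
R is not transitive: s R u and u R x but not s R x.
R is not euclidean: s R t and s R v but not t R v.
R is serial: every world has an R-successor.
R is not a subset of the identity: s R t with s ≠ t.
(A) Dia q -> q is valid only on frames where every R-edge is a self-loop. Here R ⊄ identity — not valid.
(B) axiom T: valid iff R is reflexive. R is reflexive — valid.
(C) Dia q -> Box Dia q (axiom 5) characterises the euclidean frames. R is not euclidean — not valid.
(D) the dual of axiom 4: valid iff R is transitive. R is not transitive — not valid.
(E) axiom D: valid iff R is serial. R is serial — valid.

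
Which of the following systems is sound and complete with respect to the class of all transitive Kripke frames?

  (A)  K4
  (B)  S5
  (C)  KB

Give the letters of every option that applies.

A

(A) K4 is determined by exactly this class.
(B) S5 is determined by the class of reflexive, symmetric, and transitive frames.
(C) KB is determined by the class of symmetric frames.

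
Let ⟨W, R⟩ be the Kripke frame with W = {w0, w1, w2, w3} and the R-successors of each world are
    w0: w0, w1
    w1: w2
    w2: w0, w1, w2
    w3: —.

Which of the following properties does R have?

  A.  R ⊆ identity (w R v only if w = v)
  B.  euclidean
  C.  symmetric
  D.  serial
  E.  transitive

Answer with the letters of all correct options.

none

(A) not ⊆ identity: w0 R w1 with w0 ≠ w1.
(B) not euclidean: w0 R w1 and w0 R w0 but not w1 R w0.
(C) not symmetric: w0 R w1 but not w1 R w0.
(D) not serial: w3 has no R-successor.
(E) not transitive: w0 R w1 and w1 R w2 but not w0 R w2.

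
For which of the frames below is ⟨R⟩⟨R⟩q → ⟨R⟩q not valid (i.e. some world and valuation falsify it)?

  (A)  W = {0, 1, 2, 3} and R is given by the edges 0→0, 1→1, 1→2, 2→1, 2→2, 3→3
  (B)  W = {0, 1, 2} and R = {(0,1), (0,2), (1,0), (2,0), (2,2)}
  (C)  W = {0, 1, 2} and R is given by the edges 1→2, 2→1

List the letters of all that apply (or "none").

B, C

The schema ⟨R⟩⟨R⟩q → ⟨R⟩q is the dual of axiom 4; it is valid on a frame iff R is transitive.
(A) R is transitive (R is closed under composition), so the schema is valid here.
(B) R is not transitive (0 R 1 and 1 R 0 but not 0 R 0), so the schema fails here.
(C) R is not transitive (1 R 2 and 2 R 1 but not 1 R 1), so the schema fails here.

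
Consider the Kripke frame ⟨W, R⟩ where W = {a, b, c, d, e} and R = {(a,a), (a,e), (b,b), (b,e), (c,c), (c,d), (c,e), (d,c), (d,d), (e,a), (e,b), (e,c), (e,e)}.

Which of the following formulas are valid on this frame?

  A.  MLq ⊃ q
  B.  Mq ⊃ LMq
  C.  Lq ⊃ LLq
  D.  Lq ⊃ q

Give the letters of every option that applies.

R is reflexive: each world relates to itself.
R is symmetric: every R-edge is matched by its reverse.
R is not transitive: a R e and e R b but not a R b.
R is not euclidean: c R d and c R e but not d R e.
(A) the dual of axiom B: valid iff R is symmetric. R is symmetric — valid.
(B) Mq ⊃ LMq is axiom 5, which corresponds to the euclidean property. R is not euclidean — not valid.
(C) Lq ⊃ LLq is axiom 4, which corresponds to transitivity. R is not transitive — not valid.
(D) Lq ⊃ q is axiom T; it is valid on a frame exactly when R is reflexive. R is reflexive, so valid.

A, D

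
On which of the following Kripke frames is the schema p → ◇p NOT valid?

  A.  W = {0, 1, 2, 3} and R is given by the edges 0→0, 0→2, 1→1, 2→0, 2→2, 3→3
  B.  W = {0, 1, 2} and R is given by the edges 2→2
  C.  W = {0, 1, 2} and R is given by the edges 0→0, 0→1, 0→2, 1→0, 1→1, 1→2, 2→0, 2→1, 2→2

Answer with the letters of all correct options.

B

The schema p → ◇p is the dual of axiom T; it is valid on a frame iff R is reflexive.
(A) R is reflexive (each world relates to itself), so the schema is valid here.
(B) R is not reflexive (not 0 R 0), so the schema fails here.
(C) R is reflexive (each world relates to itself), so the schema is valid here.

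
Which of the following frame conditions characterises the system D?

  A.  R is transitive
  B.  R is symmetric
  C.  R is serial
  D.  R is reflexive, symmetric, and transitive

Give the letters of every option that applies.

C

(A) this class determines K4, not D.
(B) this class determines KB, not D.
(C) D is sound and complete for exactly this class.
(D) this class determines S5, not D.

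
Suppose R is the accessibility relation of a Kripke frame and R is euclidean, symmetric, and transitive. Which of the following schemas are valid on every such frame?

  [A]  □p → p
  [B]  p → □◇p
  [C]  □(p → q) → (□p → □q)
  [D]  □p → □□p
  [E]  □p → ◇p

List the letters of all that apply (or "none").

B, C, D

(A) □p → p (axiom T) characterises the reflexive frames. Such an R need not be reflexive — not valid.
(B) p → □◇p is axiom B; it is valid on a frame exactly when R is symmetric. Every such R is symmetric, so valid.
(C) □(p → q) → (□p → □q) is the K axiom; it holds on all frames — valid.
(D) □p → □□p is axiom 4, which corresponds to transitivity. Every such R is transitive — valid.
(E) □p → ◇p is axiom D, which corresponds to seriality. Such an R need not be serial — not valid.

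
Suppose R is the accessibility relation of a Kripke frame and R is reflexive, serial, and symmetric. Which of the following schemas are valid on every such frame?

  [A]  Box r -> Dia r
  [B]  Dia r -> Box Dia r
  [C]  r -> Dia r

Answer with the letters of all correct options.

A, C

(A) Box r -> Dia r is axiom D, which corresponds to seriality. Every such R is serial — valid.
(B) Dia r -> Box Dia r is axiom 5; it is valid on a frame exactly when R is euclidean. Such an R need not be euclidean, so not valid.
(C) r -> Dia r (the dual of axiom T) characterises the reflexive frames. Every such R is reflexive — valid.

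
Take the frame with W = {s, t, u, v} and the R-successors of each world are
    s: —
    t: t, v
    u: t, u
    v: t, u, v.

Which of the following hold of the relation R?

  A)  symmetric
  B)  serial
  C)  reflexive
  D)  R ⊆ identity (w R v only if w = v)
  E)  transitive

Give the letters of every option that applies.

none

(A) not symmetric: u R t but not t R u.
(B) not serial: s has no R-successor.
(C) not reflexive: not s R s.
(D) not ⊆ identity: t R v with t ≠ v.
(E) not transitive: t R v and v R u but not t R u.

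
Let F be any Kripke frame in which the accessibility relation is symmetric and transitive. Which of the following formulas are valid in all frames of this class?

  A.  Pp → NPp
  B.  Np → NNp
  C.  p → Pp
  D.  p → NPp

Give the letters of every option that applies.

A, B, D

A symmetric transitive relation is euclidean (uRv and uRw give vRu by symmetry, then vRw by transitivity).
(A) Pp → NPp is axiom 5; it is valid on a frame exactly when R is euclidean. Every such R is euclidean, so valid.
(B) Np → NNp is axiom 4, which corresponds to transitivity. Every such R is transitive — valid.
(C) p → Pp is the dual of axiom T, which corresponds to reflexivity. Such an R need not be reflexive — not valid.
(D) p → NPp is axiom B; it is valid on a frame exactly when R is symmetric. Every such R is symmetric, so valid.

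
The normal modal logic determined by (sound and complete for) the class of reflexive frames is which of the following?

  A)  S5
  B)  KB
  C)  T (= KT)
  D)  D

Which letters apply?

C

(A) S5 is determined by the class of reflexive, symmetric, and transitive frames.
(B) KB is determined by the class of symmetric frames.
(C) T (= KT) is determined by exactly this class.
(D) D is determined by the class of serial frames.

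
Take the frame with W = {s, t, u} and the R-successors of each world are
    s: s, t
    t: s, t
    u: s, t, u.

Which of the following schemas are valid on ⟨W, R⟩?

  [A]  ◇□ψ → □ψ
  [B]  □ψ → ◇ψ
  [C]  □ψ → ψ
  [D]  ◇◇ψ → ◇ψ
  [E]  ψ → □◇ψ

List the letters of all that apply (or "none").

R is reflexive: each world relates to itself.
R is not symmetric: u R s but not s R u.
R is transitive: R is closed under composition.
R is not euclidean: u R s and u R u but not s R u.
R is serial: every world has an R-successor.
(A) ◇□ψ → □ψ is the dual of axiom 5, which corresponds to the euclidean property. R is not euclidean — not valid.
(B) □ψ → ◇ψ (axiom D) characterises the serial frames. R is serial — valid.
(C) □ψ → ψ is axiom T, which corresponds to reflexivity. R is reflexive — valid.
(D) ◇◇ψ → ◇ψ (the dual of axiom 4) characterises the transitive frames. R is transitive — valid.
(E) ψ → □◇ψ (axiom B) characterises the symmetric frames. R is not symmetric — not valid.

B, C, D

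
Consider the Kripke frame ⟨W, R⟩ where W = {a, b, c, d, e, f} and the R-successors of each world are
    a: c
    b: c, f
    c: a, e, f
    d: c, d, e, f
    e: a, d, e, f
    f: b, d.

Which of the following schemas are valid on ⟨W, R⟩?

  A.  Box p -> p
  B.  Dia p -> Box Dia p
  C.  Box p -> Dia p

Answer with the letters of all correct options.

R is not reflexive: not a R a.
R is not euclidean: b R f and b R c but not f R c.
R is serial: every world has an R-successor.
(A) Box p -> p is axiom T, which corresponds to reflexivity. R is not reflexive — not valid.
(B) Dia p -> Box Dia p (axiom 5) characterises the euclidean frames. R is not euclidean — not valid.
(C) axiom D: valid iff R is serial. R is serial — valid.

C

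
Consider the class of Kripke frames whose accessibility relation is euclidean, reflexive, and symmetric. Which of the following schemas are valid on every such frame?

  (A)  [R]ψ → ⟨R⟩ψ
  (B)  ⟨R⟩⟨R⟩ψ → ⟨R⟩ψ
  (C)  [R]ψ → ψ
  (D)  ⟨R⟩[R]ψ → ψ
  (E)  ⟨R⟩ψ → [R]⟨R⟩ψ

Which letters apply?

A relation that is euclidean, reflexive, and symmetric is also serial and transitive.
(A) [R]ψ → ⟨R⟩ψ (axiom D) characterises the serial frames. Every such R is serial — valid.
(B) the dual of axiom 4: valid iff R is transitive. Every such R is transitive — valid.
(C) axiom T: valid iff R is reflexive. Every such R is reflexive — valid.
(D) ⟨R⟩[R]ψ → ψ is the dual of axiom B; it is valid on a frame exactly when R is symmetric. Every such R is symmetric, so valid.
(E) ⟨R⟩ψ → [R]⟨R⟩ψ is axiom 5; it is valid on a frame exactly when R is euclidean. Every such R is euclidean, so valid.

A, B, C, D, E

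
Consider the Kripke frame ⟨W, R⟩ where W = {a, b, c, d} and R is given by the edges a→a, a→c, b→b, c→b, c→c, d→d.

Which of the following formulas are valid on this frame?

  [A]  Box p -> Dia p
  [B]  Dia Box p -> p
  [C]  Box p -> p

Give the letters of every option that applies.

A, C

R is reflexive: each world relates to itself.
R is not symmetric: a R c but not c R a.
R is serial: every world has an R-successor.
(A) Box p -> Dia p is axiom D, which corresponds to seriality. R is serial — valid.
(B) Dia Box p -> p is the dual of axiom B, which corresponds to symmetry. R is not symmetric — not valid.
(C) Box p -> p is axiom T; it is valid on a frame exactly when R is reflexive. R is reflexive, so valid.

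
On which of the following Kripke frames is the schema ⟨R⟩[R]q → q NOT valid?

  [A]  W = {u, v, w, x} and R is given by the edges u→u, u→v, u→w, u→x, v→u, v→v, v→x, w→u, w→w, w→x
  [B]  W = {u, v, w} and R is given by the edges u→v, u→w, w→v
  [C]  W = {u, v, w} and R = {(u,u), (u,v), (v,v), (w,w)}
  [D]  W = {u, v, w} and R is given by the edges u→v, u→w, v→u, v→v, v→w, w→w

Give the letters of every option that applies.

A, B, C, D

The schema ⟨R⟩[R]q → q is the dual of axiom B; it is valid on a frame iff R is symmetric.
(A) R is not symmetric (u R x but not x R u), so the schema fails here.
(B) R is not symmetric (u R v but not v R u), so the schema fails here.
(C) R is not symmetric (u R v but not v R u), so the schema fails here.
(D) R is not symmetric (u R w but not w R u), so the schema fails here.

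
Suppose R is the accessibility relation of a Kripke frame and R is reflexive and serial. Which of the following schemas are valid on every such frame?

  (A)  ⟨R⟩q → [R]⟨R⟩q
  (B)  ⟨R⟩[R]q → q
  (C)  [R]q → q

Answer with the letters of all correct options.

(A) ⟨R⟩q → [R]⟨R⟩q is axiom 5, which corresponds to the euclidean property. Such an R need not be euclidean — not valid.
(B) the dual of axiom B: valid iff R is symmetric. Such an R need not be symmetric — not valid.
(C) [R]q → q is axiom T; it is valid on a frame exactly when R is reflexive. Every such R is reflexive, so valid.

C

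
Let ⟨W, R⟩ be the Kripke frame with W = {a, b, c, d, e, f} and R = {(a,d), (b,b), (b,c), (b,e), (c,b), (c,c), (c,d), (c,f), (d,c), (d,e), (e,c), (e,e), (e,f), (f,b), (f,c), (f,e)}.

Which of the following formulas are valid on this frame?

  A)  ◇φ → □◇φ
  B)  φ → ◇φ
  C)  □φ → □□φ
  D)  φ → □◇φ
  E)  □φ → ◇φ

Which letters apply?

R is not reflexive: not a R a.
R is not symmetric: a R d but not d R a.
R is not transitive: a R d and d R c but not a R c.
R is not euclidean: b R c and b R e but not c R e.
R is serial: every world has an R-successor.
(A) ◇φ → □◇φ (axiom 5) characterises the euclidean frames. R is not euclidean — not valid.
(B) φ → ◇φ is the dual of axiom T; it is valid on a frame exactly when R is reflexive. R is not reflexive, so not valid.
(C) □φ → □□φ (axiom 4) characterises the transitive frames. R is not transitive — not valid.
(D) φ → □◇φ is axiom B, which corresponds to symmetry. R is not symmetric — not valid.
(E) □φ → ◇φ is axiom D, which corresponds to seriality. R is serial — valid.

E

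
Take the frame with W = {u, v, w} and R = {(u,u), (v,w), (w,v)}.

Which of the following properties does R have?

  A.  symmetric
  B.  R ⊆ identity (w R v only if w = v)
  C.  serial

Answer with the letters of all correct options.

(A) symmetric: every R-edge is matched by its reverse.
(B) not ⊆ identity: v R w with v ≠ w.
(C) serial: every world has an R-successor.

A, C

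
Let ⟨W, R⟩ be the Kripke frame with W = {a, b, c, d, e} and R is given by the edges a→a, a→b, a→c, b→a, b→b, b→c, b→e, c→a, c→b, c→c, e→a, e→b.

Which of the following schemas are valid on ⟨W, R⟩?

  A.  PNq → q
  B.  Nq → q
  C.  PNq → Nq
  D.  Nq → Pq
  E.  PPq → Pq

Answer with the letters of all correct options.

R is not reflexive: not d R d.
R is not symmetric: e R a but not a R e.
R is not transitive: a R b and b R e but not a R e.
R is not euclidean: b R a and b R e but not a R e.
R is not serial: d has no R-successor.
(A) PNq → q (the dual of axiom B) characterises the symmetric frames. R is not symmetric — not valid.
(B) axiom T: valid iff R is reflexive. R is not reflexive — not valid.
(C) PNq → Nq is the dual of axiom 5, which corresponds to the euclidean property. R is not euclidean — not valid.
(D) Nq → Pq is axiom D, which corresponds to seriality. R is not serial — not valid.
(E) PPq → Pq (the dual of axiom 4) characterises the transitive frames. R is not transitive — not valid.

none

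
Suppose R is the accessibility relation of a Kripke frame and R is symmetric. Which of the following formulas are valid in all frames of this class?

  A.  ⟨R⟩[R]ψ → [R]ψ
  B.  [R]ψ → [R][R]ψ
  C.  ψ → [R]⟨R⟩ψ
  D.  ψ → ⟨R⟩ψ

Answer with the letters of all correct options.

(A) ⟨R⟩[R]ψ → [R]ψ is the dual of axiom 5; it is valid on a frame exactly when R is euclidean. Such an R need not be euclidean, so not valid.
(B) [R]ψ → [R][R]ψ is axiom 4, which corresponds to transitivity. Such an R need not be transitive — not valid.
(C) axiom B: valid iff R is symmetric. Every such R is symmetric — valid.
(D) the dual of axiom T: valid iff R is reflexive. Such an R need not be reflexive — not valid.

C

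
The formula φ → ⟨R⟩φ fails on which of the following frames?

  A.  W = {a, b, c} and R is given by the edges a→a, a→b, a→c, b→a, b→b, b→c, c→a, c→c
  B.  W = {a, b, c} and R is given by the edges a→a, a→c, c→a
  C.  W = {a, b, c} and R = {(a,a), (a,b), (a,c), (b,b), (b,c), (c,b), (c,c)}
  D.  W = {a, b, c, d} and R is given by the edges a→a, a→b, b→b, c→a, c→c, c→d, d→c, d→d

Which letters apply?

B

The schema φ → ⟨R⟩φ is the dual of axiom T; it is valid on a frame iff R is reflexive.
(A) R is reflexive (each world relates to itself), so the schema is valid here.
(B) R is not reflexive (not b R b), so the schema fails here.
(C) R is reflexive (each world relates to itself), so the schema is valid here.
(D) R is reflexive (each world relates to itself), so the schema is valid here.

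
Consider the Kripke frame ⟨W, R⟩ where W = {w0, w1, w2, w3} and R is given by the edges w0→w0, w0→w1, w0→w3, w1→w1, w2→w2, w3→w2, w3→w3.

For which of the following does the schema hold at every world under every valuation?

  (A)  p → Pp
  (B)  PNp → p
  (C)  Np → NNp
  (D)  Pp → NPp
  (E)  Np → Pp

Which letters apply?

A, E

R is reflexive: each world relates to itself.
R is not symmetric: w0 R w1 but not w1 R w0.
R is not transitive: w0 R w3 and w3 R w2 but not w0 R w2.
R is not euclidean: w0 R w1 and w0 R w0 but not w1 R w0.
R is serial: every world has an R-successor.
(A) p → Pp (the dual of axiom T) characterises the reflexive frames. R is reflexive — valid.
(B) PNp → p is the dual of axiom B; it is valid on a frame exactly when R is symmetric. R is not symmetric, so not valid.
(C) Np → NNp (axiom 4) characterises the transitive frames. R is not transitive — not valid.
(D) axiom 5: valid iff R is euclidean. R is not euclidean — not valid.
(E) Np → Pp is axiom D, which corresponds to seriality. R is serial — valid.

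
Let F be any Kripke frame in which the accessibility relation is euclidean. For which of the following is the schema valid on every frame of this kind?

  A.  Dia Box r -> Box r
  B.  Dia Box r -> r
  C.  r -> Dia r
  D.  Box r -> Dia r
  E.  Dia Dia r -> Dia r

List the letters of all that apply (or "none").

A

(A) the dual of axiom 5: valid iff R is euclidean. Every such R is euclidean — valid.
(B) the dual of axiom B: valid iff R is symmetric. Such an R need not be symmetric — not valid.
(C) r -> Dia r (the dual of axiom T) characterises the reflexive frames. Such an R need not be reflexive — not valid.
(D) Box r -> Dia r (axiom D) characterises the serial frames. Such an R need not be serial — not valid.
(E) Dia Dia r -> Dia r (the dual of axiom 4) characterises the transitive frames. Such an R need not be transitive — not valid.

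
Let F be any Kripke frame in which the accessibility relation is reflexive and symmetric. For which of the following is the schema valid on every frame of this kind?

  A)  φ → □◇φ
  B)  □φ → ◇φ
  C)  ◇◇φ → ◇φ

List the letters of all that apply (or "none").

A, B

Reflexive relations are serial.
(A) φ → □◇φ is axiom B, which corresponds to symmetry. Every such R is symmetric — valid.
(B) axiom D: valid iff R is serial. Every such R is serial — valid.
(C) ◇◇φ → ◇φ (the dual of axiom 4) characterises the transitive frames. Such an R need not be transitive — not valid.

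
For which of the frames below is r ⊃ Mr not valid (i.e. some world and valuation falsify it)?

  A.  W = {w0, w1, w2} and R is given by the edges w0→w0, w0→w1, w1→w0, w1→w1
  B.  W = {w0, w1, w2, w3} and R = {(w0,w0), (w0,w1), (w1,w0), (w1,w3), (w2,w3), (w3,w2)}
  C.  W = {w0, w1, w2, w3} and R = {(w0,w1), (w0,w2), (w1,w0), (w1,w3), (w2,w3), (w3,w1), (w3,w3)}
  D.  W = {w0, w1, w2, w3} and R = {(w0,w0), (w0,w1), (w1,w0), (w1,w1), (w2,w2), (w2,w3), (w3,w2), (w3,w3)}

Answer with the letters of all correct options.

The schema r ⊃ Mr is the dual of axiom T; it is valid on a frame iff R is reflexive.
(A) R is not reflexive (not w2 R w2), so the schema fails here.
(B) R is not reflexive (not w1 R w1), so the schema fails here.
(C) R is not reflexive (not w0 R w0), so the schema fails here.
(D) R is reflexive (each world relates to itself), so the schema is valid here.

A, B, C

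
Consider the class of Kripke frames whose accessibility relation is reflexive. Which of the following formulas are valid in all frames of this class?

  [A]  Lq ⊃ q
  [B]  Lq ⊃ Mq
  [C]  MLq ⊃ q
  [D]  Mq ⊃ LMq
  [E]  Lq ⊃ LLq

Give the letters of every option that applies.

A reflexive relation is serial.
(A) axiom T: valid iff R is reflexive. Every such R is reflexive — valid.
(B) Lq ⊃ Mq (axiom D) characterises the serial frames. Every such R is serial — valid.
(C) MLq ⊃ q (the dual of axiom B) characterises the symmetric frames. Such an R need not be symmetric — not valid.
(D) axiom 5: valid iff R is euclidean. Such an R need not be euclidean — not valid.
(E) Lq ⊃ LLq is axiom 4; it is valid on a frame exactly when R is transitive. Such an R need not be transitive, so not valid.

A, B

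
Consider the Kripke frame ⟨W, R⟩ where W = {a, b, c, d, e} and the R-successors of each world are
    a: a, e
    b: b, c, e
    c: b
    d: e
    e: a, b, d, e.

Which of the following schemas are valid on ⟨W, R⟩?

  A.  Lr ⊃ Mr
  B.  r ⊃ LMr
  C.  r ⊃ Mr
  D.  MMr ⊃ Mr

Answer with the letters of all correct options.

A, B

R is not reflexive: not c R c.
R is symmetric: every R-edge is matched by its reverse.
R is not transitive: a R e and e R b but not a R b.
R is serial: every world has an R-successor.
(A) axiom D: valid iff R is serial. R is serial — valid.
(B) r ⊃ LMr is axiom B, which corresponds to symmetry. R is symmetric — valid.
(C) r ⊃ Mr is the dual of axiom T; it is valid on a frame exactly when R is reflexive. R is not reflexive, so not valid.
(D) MMr ⊃ Mr is the dual of axiom 4, which corresponds to transitivity. R is not transitive — not valid.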